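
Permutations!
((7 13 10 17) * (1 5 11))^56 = ((1 5 11)(7 13 10 17))^56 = (17)(1 11 5)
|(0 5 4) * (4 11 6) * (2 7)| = |(0 5 11 6 4)(2 7)| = 10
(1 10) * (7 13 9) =(1 10)(7 13 9) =[0, 10, 2, 3, 4, 5, 6, 13, 8, 7, 1, 11, 12, 9]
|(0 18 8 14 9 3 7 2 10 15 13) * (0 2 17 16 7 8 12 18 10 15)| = 12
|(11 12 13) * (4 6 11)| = |(4 6 11 12 13)| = 5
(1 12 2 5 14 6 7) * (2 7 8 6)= (1 12 7)(2 5 14)(6 8)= [0, 12, 5, 3, 4, 14, 8, 1, 6, 9, 10, 11, 7, 13, 2]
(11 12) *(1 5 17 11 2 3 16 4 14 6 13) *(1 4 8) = (1 5 17 11 12 2 3 16 8)(4 14 6 13) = [0, 5, 3, 16, 14, 17, 13, 7, 1, 9, 10, 12, 2, 4, 6, 15, 8, 11]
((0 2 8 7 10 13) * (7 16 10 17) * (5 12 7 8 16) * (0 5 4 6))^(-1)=((0 2 16 10 13 5 12 7 17 8 4 6))^(-1)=(0 6 4 8 17 7 12 5 13 10 16 2)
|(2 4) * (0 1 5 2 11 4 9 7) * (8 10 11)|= 12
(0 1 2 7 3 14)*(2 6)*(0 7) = (0 1 6 2)(3 14 7) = [1, 6, 0, 14, 4, 5, 2, 3, 8, 9, 10, 11, 12, 13, 7]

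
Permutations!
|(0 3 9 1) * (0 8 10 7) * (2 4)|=14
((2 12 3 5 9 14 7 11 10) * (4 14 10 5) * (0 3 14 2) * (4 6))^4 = ((0 3 6 4 2 12 14 7 11 5 9 10))^4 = (0 2 11)(3 12 5)(4 7 10)(6 14 9)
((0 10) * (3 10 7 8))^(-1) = (0 10 3 8 7)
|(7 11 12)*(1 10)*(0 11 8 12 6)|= 6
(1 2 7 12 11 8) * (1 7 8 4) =[0, 2, 8, 3, 1, 5, 6, 12, 7, 9, 10, 4, 11] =(1 2 8 7 12 11 4)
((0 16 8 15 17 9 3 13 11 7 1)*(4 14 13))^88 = (0 11 4 17 16 7 14 9 8 1 13 3 15)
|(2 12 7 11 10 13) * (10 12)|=3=|(2 10 13)(7 11 12)|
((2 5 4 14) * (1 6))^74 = ((1 6)(2 5 4 14))^74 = (2 4)(5 14)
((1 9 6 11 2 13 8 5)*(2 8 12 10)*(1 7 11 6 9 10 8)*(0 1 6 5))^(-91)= ((0 1 10 2 13 12 8)(5 7 11 6))^(-91)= (13)(5 7 11 6)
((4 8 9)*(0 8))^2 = ((0 8 9 4))^2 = (0 9)(4 8)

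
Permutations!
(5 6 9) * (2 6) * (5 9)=(9)(2 6 5)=[0, 1, 6, 3, 4, 2, 5, 7, 8, 9]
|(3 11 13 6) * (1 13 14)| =6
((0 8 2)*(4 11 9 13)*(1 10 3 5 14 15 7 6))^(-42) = ((0 8 2)(1 10 3 5 14 15 7 6)(4 11 9 13))^(-42) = (1 7 14 3)(4 9)(5 10 6 15)(11 13)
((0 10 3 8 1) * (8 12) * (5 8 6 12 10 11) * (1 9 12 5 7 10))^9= (0 10)(1 7)(3 11)(5 6 12 9 8)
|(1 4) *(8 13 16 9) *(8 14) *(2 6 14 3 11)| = |(1 4)(2 6 14 8 13 16 9 3 11)| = 18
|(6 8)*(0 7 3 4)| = 4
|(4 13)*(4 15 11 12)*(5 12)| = 6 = |(4 13 15 11 5 12)|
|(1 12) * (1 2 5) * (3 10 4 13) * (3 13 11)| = 4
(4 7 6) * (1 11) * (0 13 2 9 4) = (0 13 2 9 4 7 6)(1 11) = [13, 11, 9, 3, 7, 5, 0, 6, 8, 4, 10, 1, 12, 2]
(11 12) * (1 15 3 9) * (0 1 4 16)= [1, 15, 2, 9, 16, 5, 6, 7, 8, 4, 10, 12, 11, 13, 14, 3, 0]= (0 1 15 3 9 4 16)(11 12)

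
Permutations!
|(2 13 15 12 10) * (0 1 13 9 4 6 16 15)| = 24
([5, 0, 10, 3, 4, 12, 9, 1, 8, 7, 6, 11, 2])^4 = [10, 2, 7, 3, 4, 6, 0, 12, 8, 5, 1, 11, 9]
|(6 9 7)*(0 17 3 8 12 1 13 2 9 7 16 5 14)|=|(0 17 3 8 12 1 13 2 9 16 5 14)(6 7)|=12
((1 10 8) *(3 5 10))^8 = ((1 3 5 10 8))^8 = (1 10 3 8 5)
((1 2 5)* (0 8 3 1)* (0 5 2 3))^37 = ((0 8)(1 3))^37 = (0 8)(1 3)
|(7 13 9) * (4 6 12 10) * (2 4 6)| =6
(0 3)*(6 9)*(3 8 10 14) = (0 8 10 14 3)(6 9) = [8, 1, 2, 0, 4, 5, 9, 7, 10, 6, 14, 11, 12, 13, 3]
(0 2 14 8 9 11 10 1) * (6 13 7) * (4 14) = (0 2 4 14 8 9 11 10 1)(6 13 7) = [2, 0, 4, 3, 14, 5, 13, 6, 9, 11, 1, 10, 12, 7, 8]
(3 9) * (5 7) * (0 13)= [13, 1, 2, 9, 4, 7, 6, 5, 8, 3, 10, 11, 12, 0]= (0 13)(3 9)(5 7)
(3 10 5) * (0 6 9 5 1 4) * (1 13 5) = (0 6 9 1 4)(3 10 13 5) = [6, 4, 2, 10, 0, 3, 9, 7, 8, 1, 13, 11, 12, 5]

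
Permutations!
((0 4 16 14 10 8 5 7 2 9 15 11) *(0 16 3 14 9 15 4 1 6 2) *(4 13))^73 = (0 4 6 14 15 8 16 7 13 1 3 2 10 11 5 9)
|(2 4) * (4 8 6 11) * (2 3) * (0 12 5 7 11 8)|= 8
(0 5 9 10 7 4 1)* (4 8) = [5, 0, 2, 3, 1, 9, 6, 8, 4, 10, 7] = (0 5 9 10 7 8 4 1)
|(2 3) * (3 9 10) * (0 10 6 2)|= 3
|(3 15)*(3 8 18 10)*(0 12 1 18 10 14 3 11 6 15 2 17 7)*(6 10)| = 18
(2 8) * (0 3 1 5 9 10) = [3, 5, 8, 1, 4, 9, 6, 7, 2, 10, 0] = (0 3 1 5 9 10)(2 8)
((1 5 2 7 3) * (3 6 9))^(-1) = (1 3 9 6 7 2 5)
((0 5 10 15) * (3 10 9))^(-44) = (0 10 9)(3 5 15)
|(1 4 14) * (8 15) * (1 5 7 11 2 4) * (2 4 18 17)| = |(2 18 17)(4 14 5 7 11)(8 15)| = 30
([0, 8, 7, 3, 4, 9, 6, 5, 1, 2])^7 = [0, 8, 9, 3, 4, 7, 6, 2, 1, 5]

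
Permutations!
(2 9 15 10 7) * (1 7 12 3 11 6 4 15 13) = (1 7 2 9 13)(3 11 6 4 15 10 12) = [0, 7, 9, 11, 15, 5, 4, 2, 8, 13, 12, 6, 3, 1, 14, 10]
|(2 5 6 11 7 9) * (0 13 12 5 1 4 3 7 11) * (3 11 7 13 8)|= 42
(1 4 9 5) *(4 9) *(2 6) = [0, 9, 6, 3, 4, 1, 2, 7, 8, 5] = (1 9 5)(2 6)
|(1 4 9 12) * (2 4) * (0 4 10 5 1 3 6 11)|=28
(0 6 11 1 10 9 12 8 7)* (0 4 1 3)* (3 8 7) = (0 6 11 8 3)(1 10 9 12 7 4) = [6, 10, 2, 0, 1, 5, 11, 4, 3, 12, 9, 8, 7]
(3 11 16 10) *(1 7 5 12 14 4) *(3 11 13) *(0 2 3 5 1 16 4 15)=(0 2 3 13 5 12 14 15)(1 7)(4 16 10 11)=[2, 7, 3, 13, 16, 12, 6, 1, 8, 9, 11, 4, 14, 5, 15, 0, 10]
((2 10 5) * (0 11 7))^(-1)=(0 7 11)(2 5 10)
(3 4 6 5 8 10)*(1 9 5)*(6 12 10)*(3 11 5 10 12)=(12)(1 9 10 11 5 8 6)(3 4)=[0, 9, 2, 4, 3, 8, 1, 7, 6, 10, 11, 5, 12]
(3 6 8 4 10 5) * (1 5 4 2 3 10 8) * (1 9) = (1 5 10 4 8 2 3 6 9) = [0, 5, 3, 6, 8, 10, 9, 7, 2, 1, 4]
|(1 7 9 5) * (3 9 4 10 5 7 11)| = 8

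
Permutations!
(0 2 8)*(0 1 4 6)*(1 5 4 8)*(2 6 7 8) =(0 6)(1 2)(4 7 8 5) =[6, 2, 1, 3, 7, 4, 0, 8, 5]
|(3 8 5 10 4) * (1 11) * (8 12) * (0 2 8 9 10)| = 20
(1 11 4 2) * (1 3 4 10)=(1 11 10)(2 3 4)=[0, 11, 3, 4, 2, 5, 6, 7, 8, 9, 1, 10]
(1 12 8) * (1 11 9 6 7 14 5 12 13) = (1 13)(5 12 8 11 9 6 7 14) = [0, 13, 2, 3, 4, 12, 7, 14, 11, 6, 10, 9, 8, 1, 5]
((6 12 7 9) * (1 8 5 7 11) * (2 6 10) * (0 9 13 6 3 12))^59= ((0 9 10 2 3 12 11 1 8 5 7 13 6))^59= (0 1 9 8 10 5 2 7 3 13 12 6 11)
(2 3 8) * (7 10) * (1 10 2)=[0, 10, 3, 8, 4, 5, 6, 2, 1, 9, 7]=(1 10 7 2 3 8)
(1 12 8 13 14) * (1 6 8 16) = (1 12 16)(6 8 13 14) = [0, 12, 2, 3, 4, 5, 8, 7, 13, 9, 10, 11, 16, 14, 6, 15, 1]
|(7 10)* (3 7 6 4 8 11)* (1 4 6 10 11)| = |(1 4 8)(3 7 11)| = 3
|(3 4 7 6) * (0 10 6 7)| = 5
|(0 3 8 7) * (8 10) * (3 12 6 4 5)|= 9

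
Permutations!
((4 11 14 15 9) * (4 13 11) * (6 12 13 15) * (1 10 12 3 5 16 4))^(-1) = (1 4 16 5 3 6 14 11 13 12 10)(9 15)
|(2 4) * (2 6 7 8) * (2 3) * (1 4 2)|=|(1 4 6 7 8 3)|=6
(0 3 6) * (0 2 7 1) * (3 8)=(0 8 3 6 2 7 1)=[8, 0, 7, 6, 4, 5, 2, 1, 3]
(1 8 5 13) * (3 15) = (1 8 5 13)(3 15) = [0, 8, 2, 15, 4, 13, 6, 7, 5, 9, 10, 11, 12, 1, 14, 3]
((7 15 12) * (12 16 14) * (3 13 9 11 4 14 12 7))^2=((3 13 9 11 4 14 7 15 16 12))^2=(3 9 4 7 16)(11 14 15 12 13)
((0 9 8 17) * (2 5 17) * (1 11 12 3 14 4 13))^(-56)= ((0 9 8 2 5 17)(1 11 12 3 14 4 13))^(-56)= (0 5 8)(2 9 17)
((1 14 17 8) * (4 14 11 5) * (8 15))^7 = (1 8 15 17 14 4 5 11)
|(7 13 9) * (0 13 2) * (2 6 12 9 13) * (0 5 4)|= |(13)(0 2 5 4)(6 12 9 7)|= 4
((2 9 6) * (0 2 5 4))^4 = (0 5 9)(2 4 6)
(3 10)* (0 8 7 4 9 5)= (0 8 7 4 9 5)(3 10)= [8, 1, 2, 10, 9, 0, 6, 4, 7, 5, 3]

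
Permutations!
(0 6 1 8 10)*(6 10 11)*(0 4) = (0 10 4)(1 8 11 6) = [10, 8, 2, 3, 0, 5, 1, 7, 11, 9, 4, 6]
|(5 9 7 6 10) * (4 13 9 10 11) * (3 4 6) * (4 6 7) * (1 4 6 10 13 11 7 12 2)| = 35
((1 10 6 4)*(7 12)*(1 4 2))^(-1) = (1 2 6 10)(7 12)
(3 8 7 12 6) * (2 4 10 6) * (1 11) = (1 11)(2 4 10 6 3 8 7 12) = [0, 11, 4, 8, 10, 5, 3, 12, 7, 9, 6, 1, 2]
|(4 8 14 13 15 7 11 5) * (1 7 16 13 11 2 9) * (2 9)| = |(1 7 9)(4 8 14 11 5)(13 15 16)| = 15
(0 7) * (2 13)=(0 7)(2 13)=[7, 1, 13, 3, 4, 5, 6, 0, 8, 9, 10, 11, 12, 2]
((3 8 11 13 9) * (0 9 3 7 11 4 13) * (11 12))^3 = ((0 9 7 12 11)(3 8 4 13))^3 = (0 12 9 11 7)(3 13 4 8)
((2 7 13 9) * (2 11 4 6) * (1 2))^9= (1 2 7 13 9 11 4 6)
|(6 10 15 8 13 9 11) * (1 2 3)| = |(1 2 3)(6 10 15 8 13 9 11)| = 21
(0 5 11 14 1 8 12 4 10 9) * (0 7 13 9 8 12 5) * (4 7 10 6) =(1 12 7 13 9 10 8 5 11 14)(4 6) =[0, 12, 2, 3, 6, 11, 4, 13, 5, 10, 8, 14, 7, 9, 1]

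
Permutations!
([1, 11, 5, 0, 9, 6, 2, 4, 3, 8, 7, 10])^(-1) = (0 3 8 9 4 7 10 11 1)(2 6 5)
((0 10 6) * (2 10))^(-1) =(0 6 10 2) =((0 2 10 6))^(-1)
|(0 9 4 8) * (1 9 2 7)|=|(0 2 7 1 9 4 8)|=7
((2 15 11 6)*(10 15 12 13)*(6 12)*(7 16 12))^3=((2 6)(7 16 12 13 10 15 11))^3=(2 6)(7 13 11 12 15 16 10)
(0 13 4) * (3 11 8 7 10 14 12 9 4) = (0 13 3 11 8 7 10 14 12 9 4) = [13, 1, 2, 11, 0, 5, 6, 10, 7, 4, 14, 8, 9, 3, 12]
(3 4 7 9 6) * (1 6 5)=(1 6 3 4 7 9 5)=[0, 6, 2, 4, 7, 1, 3, 9, 8, 5]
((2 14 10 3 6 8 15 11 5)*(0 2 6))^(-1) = ((0 2 14 10 3)(5 6 8 15 11))^(-1) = (0 3 10 14 2)(5 11 15 8 6)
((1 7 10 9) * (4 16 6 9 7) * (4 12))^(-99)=((1 12 4 16 6 9)(7 10))^(-99)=(1 16)(4 9)(6 12)(7 10)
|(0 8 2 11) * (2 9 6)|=|(0 8 9 6 2 11)|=6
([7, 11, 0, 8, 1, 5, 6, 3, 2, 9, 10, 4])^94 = [2, 11, 8, 7, 1, 5, 6, 0, 3, 9, 10, 4]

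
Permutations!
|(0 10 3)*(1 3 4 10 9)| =|(0 9 1 3)(4 10)| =4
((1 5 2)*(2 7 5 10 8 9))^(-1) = (1 2 9 8 10)(5 7)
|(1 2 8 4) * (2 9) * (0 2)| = |(0 2 8 4 1 9)| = 6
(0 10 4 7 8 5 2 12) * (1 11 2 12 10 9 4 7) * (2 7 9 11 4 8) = (0 11 7 2 10 9 8 5 12)(1 4) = [11, 4, 10, 3, 1, 12, 6, 2, 5, 8, 9, 7, 0]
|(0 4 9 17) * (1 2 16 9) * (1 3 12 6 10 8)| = 12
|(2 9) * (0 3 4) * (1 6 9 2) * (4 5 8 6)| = 8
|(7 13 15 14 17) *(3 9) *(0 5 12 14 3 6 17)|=|(0 5 12 14)(3 9 6 17 7 13 15)|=28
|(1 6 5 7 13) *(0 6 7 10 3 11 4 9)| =|(0 6 5 10 3 11 4 9)(1 7 13)| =24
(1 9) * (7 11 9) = (1 7 11 9) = [0, 7, 2, 3, 4, 5, 6, 11, 8, 1, 10, 9]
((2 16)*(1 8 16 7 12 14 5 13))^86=(1 12 8 14 16 5 2 13 7)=((1 8 16 2 7 12 14 5 13))^86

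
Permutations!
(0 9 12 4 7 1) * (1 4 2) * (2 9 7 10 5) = (0 7 4 10 5 2 1)(9 12) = [7, 0, 1, 3, 10, 2, 6, 4, 8, 12, 5, 11, 9]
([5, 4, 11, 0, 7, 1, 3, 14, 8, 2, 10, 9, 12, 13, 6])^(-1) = (0 3 6 14 7 4 1 5)(2 9 11)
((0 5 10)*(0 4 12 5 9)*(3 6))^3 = (0 9)(3 6)(4 10 5 12)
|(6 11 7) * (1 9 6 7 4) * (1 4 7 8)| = 6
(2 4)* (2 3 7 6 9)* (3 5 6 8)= [0, 1, 4, 7, 5, 6, 9, 8, 3, 2]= (2 4 5 6 9)(3 7 8)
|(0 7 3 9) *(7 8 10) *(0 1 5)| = 8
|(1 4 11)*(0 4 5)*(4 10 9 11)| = 6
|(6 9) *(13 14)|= |(6 9)(13 14)|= 2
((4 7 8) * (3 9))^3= (3 9)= ((3 9)(4 7 8))^3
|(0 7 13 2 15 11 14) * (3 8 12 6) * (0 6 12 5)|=|(0 7 13 2 15 11 14 6 3 8 5)|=11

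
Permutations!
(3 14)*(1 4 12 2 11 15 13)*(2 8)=[0, 4, 11, 14, 12, 5, 6, 7, 2, 9, 10, 15, 8, 1, 3, 13]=(1 4 12 8 2 11 15 13)(3 14)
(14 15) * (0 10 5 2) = (0 10 5 2)(14 15) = [10, 1, 0, 3, 4, 2, 6, 7, 8, 9, 5, 11, 12, 13, 15, 14]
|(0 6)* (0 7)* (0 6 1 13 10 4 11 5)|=|(0 1 13 10 4 11 5)(6 7)|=14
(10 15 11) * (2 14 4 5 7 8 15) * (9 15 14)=[0, 1, 9, 3, 5, 7, 6, 8, 14, 15, 2, 10, 12, 13, 4, 11]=(2 9 15 11 10)(4 5 7 8 14)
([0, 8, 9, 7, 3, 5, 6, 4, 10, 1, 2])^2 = (1 10 9 8 2)(3 4 7)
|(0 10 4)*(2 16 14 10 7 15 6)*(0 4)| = 8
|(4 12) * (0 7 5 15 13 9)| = 6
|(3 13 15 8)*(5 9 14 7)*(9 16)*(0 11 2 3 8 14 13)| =|(0 11 2 3)(5 16 9 13 15 14 7)| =28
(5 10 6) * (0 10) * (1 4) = [10, 4, 2, 3, 1, 0, 5, 7, 8, 9, 6] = (0 10 6 5)(1 4)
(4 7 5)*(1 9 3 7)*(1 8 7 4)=[0, 9, 2, 4, 8, 1, 6, 5, 7, 3]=(1 9 3 4 8 7 5)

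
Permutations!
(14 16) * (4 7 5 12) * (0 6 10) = (0 6 10)(4 7 5 12)(14 16) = [6, 1, 2, 3, 7, 12, 10, 5, 8, 9, 0, 11, 4, 13, 16, 15, 14]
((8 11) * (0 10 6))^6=((0 10 6)(8 11))^6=(11)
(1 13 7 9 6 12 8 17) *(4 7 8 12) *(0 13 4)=(0 13 8 17 1 4 7 9 6)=[13, 4, 2, 3, 7, 5, 0, 9, 17, 6, 10, 11, 12, 8, 14, 15, 16, 1]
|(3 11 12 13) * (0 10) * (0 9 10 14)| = 4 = |(0 14)(3 11 12 13)(9 10)|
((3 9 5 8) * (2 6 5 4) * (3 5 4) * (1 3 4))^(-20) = (1 2 9)(3 6 4)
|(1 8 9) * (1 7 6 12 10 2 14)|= |(1 8 9 7 6 12 10 2 14)|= 9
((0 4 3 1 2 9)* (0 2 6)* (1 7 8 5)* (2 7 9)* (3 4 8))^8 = (0 1 8 6 5)(3 7 9) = ((0 8 5 1 6)(3 9 7))^8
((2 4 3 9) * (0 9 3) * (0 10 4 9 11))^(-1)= (0 11)(2 9)(4 10)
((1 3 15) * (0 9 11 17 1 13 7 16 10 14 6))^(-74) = (0 1 7 6 17 13 14 11 15 10 9 3 16)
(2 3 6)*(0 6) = (0 6 2 3) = [6, 1, 3, 0, 4, 5, 2]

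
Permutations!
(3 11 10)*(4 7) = (3 11 10)(4 7) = [0, 1, 2, 11, 7, 5, 6, 4, 8, 9, 3, 10]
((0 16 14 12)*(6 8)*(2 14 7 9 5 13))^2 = ((0 16 7 9 5 13 2 14 12)(6 8))^2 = (0 7 5 2 12 16 9 13 14)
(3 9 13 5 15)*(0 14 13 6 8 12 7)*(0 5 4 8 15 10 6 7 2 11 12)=(0 14 13 4 8)(2 11 12)(3 9 7 5 10 6 15)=[14, 1, 11, 9, 8, 10, 15, 5, 0, 7, 6, 12, 2, 4, 13, 3]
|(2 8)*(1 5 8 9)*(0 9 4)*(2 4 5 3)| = 8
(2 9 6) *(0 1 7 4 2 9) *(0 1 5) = (0 5)(1 7 4 2)(6 9) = [5, 7, 1, 3, 2, 0, 9, 4, 8, 6]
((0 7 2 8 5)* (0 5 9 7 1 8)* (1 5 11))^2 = (0 11 8 7)(1 9 2 5)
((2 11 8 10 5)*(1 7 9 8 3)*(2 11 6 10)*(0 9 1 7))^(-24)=((0 9 8 2 6 10 5 11 3 7 1))^(-24)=(0 7 11 10 2 9 1 3 5 6 8)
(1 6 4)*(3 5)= [0, 6, 2, 5, 1, 3, 4]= (1 6 4)(3 5)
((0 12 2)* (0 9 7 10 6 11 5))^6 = ((0 12 2 9 7 10 6 11 5))^6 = (0 6 9)(2 5 10)(7 12 11)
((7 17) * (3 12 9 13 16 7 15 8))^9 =((3 12 9 13 16 7 17 15 8))^9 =(17)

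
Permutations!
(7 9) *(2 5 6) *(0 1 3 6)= (0 1 3 6 2 5)(7 9)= [1, 3, 5, 6, 4, 0, 2, 9, 8, 7]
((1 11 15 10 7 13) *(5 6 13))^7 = (1 13 6 5 7 10 15 11)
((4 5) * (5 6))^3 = (6)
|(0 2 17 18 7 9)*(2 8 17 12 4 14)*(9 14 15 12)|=24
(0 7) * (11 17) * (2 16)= (0 7)(2 16)(11 17)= [7, 1, 16, 3, 4, 5, 6, 0, 8, 9, 10, 17, 12, 13, 14, 15, 2, 11]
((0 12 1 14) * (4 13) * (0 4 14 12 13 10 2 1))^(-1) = (0 12 1 2 10 4 14 13)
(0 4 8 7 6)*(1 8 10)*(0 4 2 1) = (0 2 1 8 7 6 4 10) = [2, 8, 1, 3, 10, 5, 4, 6, 7, 9, 0]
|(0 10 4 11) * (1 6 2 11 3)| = |(0 10 4 3 1 6 2 11)| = 8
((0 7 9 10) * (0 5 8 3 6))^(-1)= ((0 7 9 10 5 8 3 6))^(-1)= (0 6 3 8 5 10 9 7)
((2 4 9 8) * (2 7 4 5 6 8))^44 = (2 6 7 9 5 8 4)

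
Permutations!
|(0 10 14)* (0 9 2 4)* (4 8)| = |(0 10 14 9 2 8 4)| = 7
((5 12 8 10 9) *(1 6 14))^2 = (1 14 6)(5 8 9 12 10)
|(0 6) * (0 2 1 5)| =5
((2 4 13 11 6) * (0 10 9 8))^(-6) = (0 9)(2 6 11 13 4)(8 10)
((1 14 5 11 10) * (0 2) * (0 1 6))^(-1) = ((0 2 1 14 5 11 10 6))^(-1) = (0 6 10 11 5 14 1 2)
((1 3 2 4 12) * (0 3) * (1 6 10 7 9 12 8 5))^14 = (6 12 9 7 10) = ((0 3 2 4 8 5 1)(6 10 7 9 12))^14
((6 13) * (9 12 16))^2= (9 16 12)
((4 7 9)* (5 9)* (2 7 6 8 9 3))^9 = ((2 7 5 3)(4 6 8 9))^9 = (2 7 5 3)(4 6 8 9)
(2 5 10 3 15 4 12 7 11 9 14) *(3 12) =(2 5 10 12 7 11 9 14)(3 15 4) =[0, 1, 5, 15, 3, 10, 6, 11, 8, 14, 12, 9, 7, 13, 2, 4]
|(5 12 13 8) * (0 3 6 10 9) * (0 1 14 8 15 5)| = |(0 3 6 10 9 1 14 8)(5 12 13 15)| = 8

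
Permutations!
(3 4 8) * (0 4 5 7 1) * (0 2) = (0 4 8 3 5 7 1 2) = [4, 2, 0, 5, 8, 7, 6, 1, 3]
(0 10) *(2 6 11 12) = (0 10)(2 6 11 12) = [10, 1, 6, 3, 4, 5, 11, 7, 8, 9, 0, 12, 2]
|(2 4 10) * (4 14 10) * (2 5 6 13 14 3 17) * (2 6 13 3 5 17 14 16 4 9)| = 30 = |(2 5 13 16 4 9)(3 14 10 17 6)|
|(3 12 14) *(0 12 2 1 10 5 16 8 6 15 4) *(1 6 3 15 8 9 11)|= 60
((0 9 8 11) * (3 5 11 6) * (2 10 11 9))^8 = ((0 2 10 11)(3 5 9 8 6))^8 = (11)(3 8 5 6 9)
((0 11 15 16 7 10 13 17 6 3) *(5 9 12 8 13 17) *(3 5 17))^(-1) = (0 3 10 7 16 15 11)(5 6 17 13 8 12 9)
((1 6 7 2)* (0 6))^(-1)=(0 1 2 7 6)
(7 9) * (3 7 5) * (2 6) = (2 6)(3 7 9 5) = [0, 1, 6, 7, 4, 3, 2, 9, 8, 5]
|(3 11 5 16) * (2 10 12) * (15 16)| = |(2 10 12)(3 11 5 15 16)| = 15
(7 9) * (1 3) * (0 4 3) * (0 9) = (0 4 3 1 9 7) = [4, 9, 2, 1, 3, 5, 6, 0, 8, 7]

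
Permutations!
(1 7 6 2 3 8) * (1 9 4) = (1 7 6 2 3 8 9 4) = [0, 7, 3, 8, 1, 5, 2, 6, 9, 4]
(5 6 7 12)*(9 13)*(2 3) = (2 3)(5 6 7 12)(9 13) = [0, 1, 3, 2, 4, 6, 7, 12, 8, 13, 10, 11, 5, 9]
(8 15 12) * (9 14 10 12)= (8 15 9 14 10 12)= [0, 1, 2, 3, 4, 5, 6, 7, 15, 14, 12, 11, 8, 13, 10, 9]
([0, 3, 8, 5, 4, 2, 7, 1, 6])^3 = [0, 2, 7, 8, 4, 6, 3, 5, 1]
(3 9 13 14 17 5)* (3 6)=[0, 1, 2, 9, 4, 6, 3, 7, 8, 13, 10, 11, 12, 14, 17, 15, 16, 5]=(3 9 13 14 17 5 6)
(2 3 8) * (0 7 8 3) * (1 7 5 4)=(0 5 4 1 7 8 2)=[5, 7, 0, 3, 1, 4, 6, 8, 2]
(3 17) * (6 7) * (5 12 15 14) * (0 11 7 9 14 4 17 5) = [11, 1, 2, 5, 17, 12, 9, 6, 8, 14, 10, 7, 15, 13, 0, 4, 16, 3] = (0 11 7 6 9 14)(3 5 12 15 4 17)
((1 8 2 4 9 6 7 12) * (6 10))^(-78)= ((1 8 2 4 9 10 6 7 12))^(-78)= (1 4 6)(2 10 12)(7 8 9)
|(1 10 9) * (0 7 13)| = 3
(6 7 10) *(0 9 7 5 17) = (0 9 7 10 6 5 17) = [9, 1, 2, 3, 4, 17, 5, 10, 8, 7, 6, 11, 12, 13, 14, 15, 16, 0]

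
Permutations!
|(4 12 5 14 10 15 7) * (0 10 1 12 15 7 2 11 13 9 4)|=12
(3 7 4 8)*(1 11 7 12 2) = (1 11 7 4 8 3 12 2) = [0, 11, 1, 12, 8, 5, 6, 4, 3, 9, 10, 7, 2]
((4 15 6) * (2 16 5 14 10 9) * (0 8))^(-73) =((0 8)(2 16 5 14 10 9)(4 15 6))^(-73) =(0 8)(2 9 10 14 5 16)(4 6 15)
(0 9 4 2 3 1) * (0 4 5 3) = (0 9 5 3 1 4 2) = [9, 4, 0, 1, 2, 3, 6, 7, 8, 5]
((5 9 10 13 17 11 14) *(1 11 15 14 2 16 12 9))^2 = ((1 11 2 16 12 9 10 13 17 15 14 5))^2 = (1 2 12 10 17 14)(5 11 16 9 13 15)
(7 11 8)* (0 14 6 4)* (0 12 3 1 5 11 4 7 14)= (1 5 11 8 14 6 7 4 12 3)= [0, 5, 2, 1, 12, 11, 7, 4, 14, 9, 10, 8, 3, 13, 6]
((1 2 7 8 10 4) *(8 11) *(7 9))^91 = ((1 2 9 7 11 8 10 4))^91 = (1 7 10 2 11 4 9 8)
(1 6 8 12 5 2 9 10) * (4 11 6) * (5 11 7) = (1 4 7 5 2 9 10)(6 8 12 11) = [0, 4, 9, 3, 7, 2, 8, 5, 12, 10, 1, 6, 11]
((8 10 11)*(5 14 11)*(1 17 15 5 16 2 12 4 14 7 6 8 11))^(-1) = (1 14 4 12 2 16 10 8 6 7 5 15 17)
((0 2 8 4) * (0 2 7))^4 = ((0 7)(2 8 4))^4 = (2 8 4)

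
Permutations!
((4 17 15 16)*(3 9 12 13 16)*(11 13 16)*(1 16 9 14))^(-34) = (1 16 4 17 15 3 14)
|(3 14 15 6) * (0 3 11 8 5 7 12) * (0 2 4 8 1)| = 42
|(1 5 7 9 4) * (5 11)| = 6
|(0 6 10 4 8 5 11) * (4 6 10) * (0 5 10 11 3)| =4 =|(0 11 5 3)(4 8 10 6)|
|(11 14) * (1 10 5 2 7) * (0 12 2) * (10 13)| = 8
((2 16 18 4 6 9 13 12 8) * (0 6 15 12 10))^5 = (2 12 4 16 8 15 18)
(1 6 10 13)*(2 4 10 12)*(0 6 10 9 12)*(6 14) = (0 14 6)(1 10 13)(2 4 9 12) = [14, 10, 4, 3, 9, 5, 0, 7, 8, 12, 13, 11, 2, 1, 6]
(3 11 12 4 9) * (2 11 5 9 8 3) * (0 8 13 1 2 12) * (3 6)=(0 8 6 3 5 9 12 4 13 1 2 11)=[8, 2, 11, 5, 13, 9, 3, 7, 6, 12, 10, 0, 4, 1]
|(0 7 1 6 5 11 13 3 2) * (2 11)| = |(0 7 1 6 5 2)(3 11 13)| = 6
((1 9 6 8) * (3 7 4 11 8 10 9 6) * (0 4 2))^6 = ((0 4 11 8 1 6 10 9 3 7 2))^6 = (0 10 4 9 11 3 8 7 1 2 6)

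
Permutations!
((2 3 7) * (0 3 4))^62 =((0 3 7 2 4))^62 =(0 7 4 3 2)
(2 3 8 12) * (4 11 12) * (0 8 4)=[8, 1, 3, 4, 11, 5, 6, 7, 0, 9, 10, 12, 2]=(0 8)(2 3 4 11 12)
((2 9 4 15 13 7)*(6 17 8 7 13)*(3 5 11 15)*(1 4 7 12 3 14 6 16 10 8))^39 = (1 17 6 14 4)(3 12 8 10 16 15 11 5) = ((1 4 14 6 17)(2 9 7)(3 5 11 15 16 10 8 12))^39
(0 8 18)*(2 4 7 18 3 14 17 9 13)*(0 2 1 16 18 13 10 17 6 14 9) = [8, 16, 4, 9, 7, 5, 14, 13, 3, 10, 17, 11, 12, 1, 6, 15, 18, 0, 2] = (0 8 3 9 10 17)(1 16 18 2 4 7 13)(6 14)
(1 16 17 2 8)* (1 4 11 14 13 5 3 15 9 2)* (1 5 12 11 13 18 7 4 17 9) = (1 16 9 2 8 17 5 3 15)(4 13 12 11 14 18 7) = [0, 16, 8, 15, 13, 3, 6, 4, 17, 2, 10, 14, 11, 12, 18, 1, 9, 5, 7]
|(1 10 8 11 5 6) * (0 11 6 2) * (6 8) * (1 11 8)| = |(0 8 1 10 6 11 5 2)| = 8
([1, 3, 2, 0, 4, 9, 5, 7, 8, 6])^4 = (0 1 3)(5 9 6)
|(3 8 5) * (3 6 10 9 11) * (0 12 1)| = 21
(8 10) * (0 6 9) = [6, 1, 2, 3, 4, 5, 9, 7, 10, 0, 8] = (0 6 9)(8 10)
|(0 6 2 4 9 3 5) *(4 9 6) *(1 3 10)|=9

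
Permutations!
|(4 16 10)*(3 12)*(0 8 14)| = |(0 8 14)(3 12)(4 16 10)| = 6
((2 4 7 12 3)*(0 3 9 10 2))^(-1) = (0 3)(2 10 9 12 7 4)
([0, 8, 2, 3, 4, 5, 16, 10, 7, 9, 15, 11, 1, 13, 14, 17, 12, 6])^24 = (1 6 10)(7 12 17)(8 16 15)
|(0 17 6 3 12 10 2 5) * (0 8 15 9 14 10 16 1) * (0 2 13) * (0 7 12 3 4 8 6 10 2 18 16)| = 24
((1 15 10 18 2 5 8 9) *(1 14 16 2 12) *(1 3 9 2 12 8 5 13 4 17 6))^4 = (1 8 17 10 13)(2 6 18 4 15)(3 12 16 14 9)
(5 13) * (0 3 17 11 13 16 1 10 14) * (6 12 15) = [3, 10, 2, 17, 4, 16, 12, 7, 8, 9, 14, 13, 15, 5, 0, 6, 1, 11] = (0 3 17 11 13 5 16 1 10 14)(6 12 15)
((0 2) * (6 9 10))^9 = (10)(0 2)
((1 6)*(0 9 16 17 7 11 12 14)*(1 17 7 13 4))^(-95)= (17)(0 7 14 16 12 9 11)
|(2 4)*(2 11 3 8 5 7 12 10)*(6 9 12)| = 11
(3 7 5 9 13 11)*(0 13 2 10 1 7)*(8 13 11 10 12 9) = (0 11 3)(1 7 5 8 13 10)(2 12 9) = [11, 7, 12, 0, 4, 8, 6, 5, 13, 2, 1, 3, 9, 10]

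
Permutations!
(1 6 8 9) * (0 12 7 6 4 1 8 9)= (0 12 7 6 9 8)(1 4)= [12, 4, 2, 3, 1, 5, 9, 6, 0, 8, 10, 11, 7]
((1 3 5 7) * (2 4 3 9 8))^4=(1 4)(2 7)(3 9)(5 8)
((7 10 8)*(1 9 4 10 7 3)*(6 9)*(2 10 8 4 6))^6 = ((1 2 10 4 8 3)(6 9))^6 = (10)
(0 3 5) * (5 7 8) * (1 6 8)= (0 3 7 1 6 8 5)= [3, 6, 2, 7, 4, 0, 8, 1, 5]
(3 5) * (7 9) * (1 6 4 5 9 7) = [0, 6, 2, 9, 5, 3, 4, 7, 8, 1] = (1 6 4 5 3 9)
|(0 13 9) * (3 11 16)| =3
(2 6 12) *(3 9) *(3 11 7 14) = (2 6 12)(3 9 11 7 14) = [0, 1, 6, 9, 4, 5, 12, 14, 8, 11, 10, 7, 2, 13, 3]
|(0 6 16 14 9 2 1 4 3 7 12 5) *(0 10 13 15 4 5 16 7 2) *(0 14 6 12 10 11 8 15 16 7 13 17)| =120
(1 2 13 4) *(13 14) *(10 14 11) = [0, 2, 11, 3, 1, 5, 6, 7, 8, 9, 14, 10, 12, 4, 13] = (1 2 11 10 14 13 4)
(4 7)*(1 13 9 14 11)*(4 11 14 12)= (14)(1 13 9 12 4 7 11)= [0, 13, 2, 3, 7, 5, 6, 11, 8, 12, 10, 1, 4, 9, 14]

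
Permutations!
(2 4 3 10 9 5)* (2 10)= (2 4 3)(5 10 9)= [0, 1, 4, 2, 3, 10, 6, 7, 8, 5, 9]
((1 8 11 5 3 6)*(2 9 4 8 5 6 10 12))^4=(1 12 8 5 2 11 3 9 6 10 4)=((1 5 3 10 12 2 9 4 8 11 6))^4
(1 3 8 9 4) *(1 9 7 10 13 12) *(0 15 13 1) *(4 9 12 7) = (0 15 13 7 10 1 3 8 4 12) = [15, 3, 2, 8, 12, 5, 6, 10, 4, 9, 1, 11, 0, 7, 14, 13]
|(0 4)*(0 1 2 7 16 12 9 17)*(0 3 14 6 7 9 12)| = 11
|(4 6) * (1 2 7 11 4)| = 6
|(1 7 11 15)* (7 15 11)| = |(1 15)| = 2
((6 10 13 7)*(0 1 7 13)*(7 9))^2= ((13)(0 1 9 7 6 10))^2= (13)(0 9 6)(1 7 10)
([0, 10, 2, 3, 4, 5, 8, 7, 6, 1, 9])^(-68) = (1 10 9)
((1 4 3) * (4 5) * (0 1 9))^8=(0 5 3)(1 4 9)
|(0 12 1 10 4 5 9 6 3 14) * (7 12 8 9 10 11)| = 12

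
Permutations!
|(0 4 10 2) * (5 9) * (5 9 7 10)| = |(0 4 5 7 10 2)| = 6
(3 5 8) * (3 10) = (3 5 8 10) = [0, 1, 2, 5, 4, 8, 6, 7, 10, 9, 3]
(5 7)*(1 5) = (1 5 7) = [0, 5, 2, 3, 4, 7, 6, 1]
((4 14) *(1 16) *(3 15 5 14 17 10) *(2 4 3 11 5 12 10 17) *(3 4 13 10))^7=((17)(1 16)(2 13 10 11 5 14 4)(3 15 12))^7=(17)(1 16)(3 15 12)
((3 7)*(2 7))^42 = ((2 7 3))^42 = (7)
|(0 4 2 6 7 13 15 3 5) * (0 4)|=8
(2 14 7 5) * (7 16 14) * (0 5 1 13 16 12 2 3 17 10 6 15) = [5, 13, 7, 17, 4, 3, 15, 1, 8, 9, 6, 11, 2, 16, 12, 0, 14, 10] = (0 5 3 17 10 6 15)(1 13 16 14 12 2 7)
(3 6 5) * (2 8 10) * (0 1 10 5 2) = [1, 10, 8, 6, 4, 3, 2, 7, 5, 9, 0] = (0 1 10)(2 8 5 3 6)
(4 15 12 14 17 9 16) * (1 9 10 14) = (1 9 16 4 15 12)(10 14 17) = [0, 9, 2, 3, 15, 5, 6, 7, 8, 16, 14, 11, 1, 13, 17, 12, 4, 10]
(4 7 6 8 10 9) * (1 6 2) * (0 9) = (0 9 4 7 2 1 6 8 10) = [9, 6, 1, 3, 7, 5, 8, 2, 10, 4, 0]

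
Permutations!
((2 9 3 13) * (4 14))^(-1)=(2 13 3 9)(4 14)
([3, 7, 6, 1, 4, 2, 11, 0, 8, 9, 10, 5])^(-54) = [1, 0, 11, 7, 4, 6, 5, 3, 8, 9, 10, 2]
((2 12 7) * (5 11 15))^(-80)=((2 12 7)(5 11 15))^(-80)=(2 12 7)(5 11 15)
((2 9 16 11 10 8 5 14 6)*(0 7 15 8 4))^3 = (0 8 6 16 4 15 14 9 10 7 5 2 11)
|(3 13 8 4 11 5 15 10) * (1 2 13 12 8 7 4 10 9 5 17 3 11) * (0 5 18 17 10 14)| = 10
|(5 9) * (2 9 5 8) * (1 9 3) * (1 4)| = |(1 9 8 2 3 4)| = 6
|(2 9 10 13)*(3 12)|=4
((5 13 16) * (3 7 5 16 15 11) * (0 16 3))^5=((0 16 3 7 5 13 15 11))^5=(0 13 3 11 5 16 15 7)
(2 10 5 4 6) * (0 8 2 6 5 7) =[8, 1, 10, 3, 5, 4, 6, 0, 2, 9, 7] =(0 8 2 10 7)(4 5)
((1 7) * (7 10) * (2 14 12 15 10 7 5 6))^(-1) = (1 7)(2 6 5 10 15 12 14)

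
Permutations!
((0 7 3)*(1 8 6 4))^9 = (1 8 6 4)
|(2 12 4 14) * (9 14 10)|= |(2 12 4 10 9 14)|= 6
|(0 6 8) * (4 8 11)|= |(0 6 11 4 8)|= 5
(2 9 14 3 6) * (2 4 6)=[0, 1, 9, 2, 6, 5, 4, 7, 8, 14, 10, 11, 12, 13, 3]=(2 9 14 3)(4 6)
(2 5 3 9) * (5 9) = (2 9)(3 5) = [0, 1, 9, 5, 4, 3, 6, 7, 8, 2]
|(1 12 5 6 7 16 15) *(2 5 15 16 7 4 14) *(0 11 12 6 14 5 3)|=11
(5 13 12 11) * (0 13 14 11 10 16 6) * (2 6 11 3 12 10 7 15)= (0 13 10 16 11 5 14 3 12 7 15 2 6)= [13, 1, 6, 12, 4, 14, 0, 15, 8, 9, 16, 5, 7, 10, 3, 2, 11]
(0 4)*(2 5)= [4, 1, 5, 3, 0, 2]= (0 4)(2 5)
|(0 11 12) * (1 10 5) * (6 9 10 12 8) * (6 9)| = 8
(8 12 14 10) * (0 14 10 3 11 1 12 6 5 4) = [14, 12, 2, 11, 0, 4, 5, 7, 6, 9, 8, 1, 10, 13, 3] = (0 14 3 11 1 12 10 8 6 5 4)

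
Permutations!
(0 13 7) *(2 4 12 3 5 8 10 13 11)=(0 11 2 4 12 3 5 8 10 13 7)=[11, 1, 4, 5, 12, 8, 6, 0, 10, 9, 13, 2, 3, 7]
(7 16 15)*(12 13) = [0, 1, 2, 3, 4, 5, 6, 16, 8, 9, 10, 11, 13, 12, 14, 7, 15] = (7 16 15)(12 13)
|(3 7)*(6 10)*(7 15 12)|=4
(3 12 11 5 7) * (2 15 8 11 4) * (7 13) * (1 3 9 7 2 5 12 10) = (1 3 10)(2 15 8 11 12 4 5 13)(7 9) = [0, 3, 15, 10, 5, 13, 6, 9, 11, 7, 1, 12, 4, 2, 14, 8]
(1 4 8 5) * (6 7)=(1 4 8 5)(6 7)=[0, 4, 2, 3, 8, 1, 7, 6, 5]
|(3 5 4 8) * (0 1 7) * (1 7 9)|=4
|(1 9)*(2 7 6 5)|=4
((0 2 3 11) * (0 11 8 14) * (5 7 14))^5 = (0 7 8 2 14 5 3)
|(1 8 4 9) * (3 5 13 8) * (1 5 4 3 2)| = 6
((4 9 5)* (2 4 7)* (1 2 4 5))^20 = ((1 2 5 7 4 9))^20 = (1 5 4)(2 7 9)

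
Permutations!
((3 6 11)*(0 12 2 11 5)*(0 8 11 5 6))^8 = (0 12 2 5 8 11 3)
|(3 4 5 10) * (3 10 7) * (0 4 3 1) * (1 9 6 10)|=|(0 4 5 7 9 6 10 1)|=8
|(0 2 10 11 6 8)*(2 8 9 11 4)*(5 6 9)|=6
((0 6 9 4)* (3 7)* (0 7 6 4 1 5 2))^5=((0 4 7 3 6 9 1 5 2))^5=(0 9 4 1 7 5 3 2 6)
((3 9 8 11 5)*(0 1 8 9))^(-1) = ((0 1 8 11 5 3))^(-1) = (0 3 5 11 8 1)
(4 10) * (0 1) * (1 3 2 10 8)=(0 3 2 10 4 8 1)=[3, 0, 10, 2, 8, 5, 6, 7, 1, 9, 4]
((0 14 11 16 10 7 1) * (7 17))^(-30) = (0 11 10 7)(1 14 16 17)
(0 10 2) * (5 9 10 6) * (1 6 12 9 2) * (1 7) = (0 12 9 10 7 1 6 5 2) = [12, 6, 0, 3, 4, 2, 5, 1, 8, 10, 7, 11, 9]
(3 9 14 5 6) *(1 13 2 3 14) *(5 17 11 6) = (1 13 2 3 9)(6 14 17 11) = [0, 13, 3, 9, 4, 5, 14, 7, 8, 1, 10, 6, 12, 2, 17, 15, 16, 11]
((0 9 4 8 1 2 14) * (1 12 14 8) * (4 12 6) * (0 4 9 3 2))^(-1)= ((0 3 2 8 6 9 12 14 4 1))^(-1)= (0 1 4 14 12 9 6 8 2 3)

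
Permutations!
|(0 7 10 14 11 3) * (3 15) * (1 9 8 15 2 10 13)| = 8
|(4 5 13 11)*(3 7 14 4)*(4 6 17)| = |(3 7 14 6 17 4 5 13 11)| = 9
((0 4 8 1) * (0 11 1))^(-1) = (0 8 4)(1 11)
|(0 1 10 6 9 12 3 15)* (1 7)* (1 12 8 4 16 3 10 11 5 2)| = 44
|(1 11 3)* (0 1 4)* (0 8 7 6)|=8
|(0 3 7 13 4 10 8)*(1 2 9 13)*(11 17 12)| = 30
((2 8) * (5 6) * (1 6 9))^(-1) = (1 9 5 6)(2 8)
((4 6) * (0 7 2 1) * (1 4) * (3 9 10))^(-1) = ((0 7 2 4 6 1)(3 9 10))^(-1) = (0 1 6 4 2 7)(3 10 9)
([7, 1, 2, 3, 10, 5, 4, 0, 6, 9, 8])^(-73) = [7, 1, 2, 3, 6, 5, 8, 0, 10, 9, 4]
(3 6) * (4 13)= (3 6)(4 13)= [0, 1, 2, 6, 13, 5, 3, 7, 8, 9, 10, 11, 12, 4]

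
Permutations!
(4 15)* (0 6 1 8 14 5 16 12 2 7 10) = (0 6 1 8 14 5 16 12 2 7 10)(4 15) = [6, 8, 7, 3, 15, 16, 1, 10, 14, 9, 0, 11, 2, 13, 5, 4, 12]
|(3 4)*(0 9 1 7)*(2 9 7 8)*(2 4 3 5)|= |(0 7)(1 8 4 5 2 9)|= 6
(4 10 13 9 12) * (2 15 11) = [0, 1, 15, 3, 10, 5, 6, 7, 8, 12, 13, 2, 4, 9, 14, 11] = (2 15 11)(4 10 13 9 12)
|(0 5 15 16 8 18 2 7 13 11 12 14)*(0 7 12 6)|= 13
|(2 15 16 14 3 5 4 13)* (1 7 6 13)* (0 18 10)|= |(0 18 10)(1 7 6 13 2 15 16 14 3 5 4)|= 33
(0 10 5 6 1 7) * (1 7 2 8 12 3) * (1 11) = (0 10 5 6 7)(1 2 8 12 3 11) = [10, 2, 8, 11, 4, 6, 7, 0, 12, 9, 5, 1, 3]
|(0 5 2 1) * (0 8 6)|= |(0 5 2 1 8 6)|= 6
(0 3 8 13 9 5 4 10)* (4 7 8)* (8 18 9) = [3, 1, 2, 4, 10, 7, 6, 18, 13, 5, 0, 11, 12, 8, 14, 15, 16, 17, 9] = (0 3 4 10)(5 7 18 9)(8 13)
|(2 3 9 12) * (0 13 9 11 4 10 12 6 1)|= 30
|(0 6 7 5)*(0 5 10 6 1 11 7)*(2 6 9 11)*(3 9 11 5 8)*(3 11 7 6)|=18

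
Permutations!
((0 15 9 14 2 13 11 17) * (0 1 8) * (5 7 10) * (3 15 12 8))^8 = ((0 12 8)(1 3 15 9 14 2 13 11 17)(5 7 10))^8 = (0 8 12)(1 17 11 13 2 14 9 15 3)(5 10 7)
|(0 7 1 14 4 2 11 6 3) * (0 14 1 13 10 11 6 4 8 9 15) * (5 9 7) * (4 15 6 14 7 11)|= |(0 5 9 6 3 7 13 10 4 2 14 8 11 15)|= 14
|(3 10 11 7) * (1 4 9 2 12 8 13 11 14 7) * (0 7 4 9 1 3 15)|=33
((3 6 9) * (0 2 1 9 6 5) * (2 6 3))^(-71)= (0 6 3 5)(1 9 2)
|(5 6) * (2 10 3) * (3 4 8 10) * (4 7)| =|(2 3)(4 8 10 7)(5 6)| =4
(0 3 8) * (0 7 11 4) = (0 3 8 7 11 4) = [3, 1, 2, 8, 0, 5, 6, 11, 7, 9, 10, 4]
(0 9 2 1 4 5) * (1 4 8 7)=[9, 8, 4, 3, 5, 0, 6, 1, 7, 2]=(0 9 2 4 5)(1 8 7)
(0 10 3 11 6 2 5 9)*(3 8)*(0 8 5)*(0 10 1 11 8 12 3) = [1, 11, 10, 8, 4, 9, 2, 7, 0, 12, 5, 6, 3] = (0 1 11 6 2 10 5 9 12 3 8)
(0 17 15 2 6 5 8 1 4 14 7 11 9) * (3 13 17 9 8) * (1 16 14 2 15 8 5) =(0 9)(1 4 2 6)(3 13 17 8 16 14 7 11 5) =[9, 4, 6, 13, 2, 3, 1, 11, 16, 0, 10, 5, 12, 17, 7, 15, 14, 8]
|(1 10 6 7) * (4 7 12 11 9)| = 8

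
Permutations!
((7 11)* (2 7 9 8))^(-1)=(2 8 9 11 7)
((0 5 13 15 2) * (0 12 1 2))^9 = (0 5 13 15)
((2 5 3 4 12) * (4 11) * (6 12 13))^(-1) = ((2 5 3 11 4 13 6 12))^(-1) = (2 12 6 13 4 11 3 5)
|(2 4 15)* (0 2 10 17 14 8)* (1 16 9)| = 24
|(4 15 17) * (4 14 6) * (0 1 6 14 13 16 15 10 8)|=12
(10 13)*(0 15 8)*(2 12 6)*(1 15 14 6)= (0 14 6 2 12 1 15 8)(10 13)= [14, 15, 12, 3, 4, 5, 2, 7, 0, 9, 13, 11, 1, 10, 6, 8]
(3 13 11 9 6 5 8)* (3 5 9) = (3 13 11)(5 8)(6 9) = [0, 1, 2, 13, 4, 8, 9, 7, 5, 6, 10, 3, 12, 11]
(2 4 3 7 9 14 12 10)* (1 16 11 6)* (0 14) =(0 14 12 10 2 4 3 7 9)(1 16 11 6) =[14, 16, 4, 7, 3, 5, 1, 9, 8, 0, 2, 6, 10, 13, 12, 15, 11]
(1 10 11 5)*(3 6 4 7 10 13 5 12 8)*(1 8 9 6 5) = [0, 13, 2, 5, 7, 8, 4, 10, 3, 6, 11, 12, 9, 1] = (1 13)(3 5 8)(4 7 10 11 12 9 6)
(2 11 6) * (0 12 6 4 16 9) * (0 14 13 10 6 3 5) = [12, 1, 11, 5, 16, 0, 2, 7, 8, 14, 6, 4, 3, 10, 13, 15, 9] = (0 12 3 5)(2 11 4 16 9 14 13 10 6)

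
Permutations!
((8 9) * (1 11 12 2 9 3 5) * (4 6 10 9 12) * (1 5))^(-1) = ((1 11 4 6 10 9 8 3)(2 12))^(-1) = (1 3 8 9 10 6 4 11)(2 12)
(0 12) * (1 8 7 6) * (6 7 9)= (0 12)(1 8 9 6)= [12, 8, 2, 3, 4, 5, 1, 7, 9, 6, 10, 11, 0]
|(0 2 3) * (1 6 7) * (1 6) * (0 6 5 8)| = 7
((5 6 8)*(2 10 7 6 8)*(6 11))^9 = ((2 10 7 11 6)(5 8))^9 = (2 6 11 7 10)(5 8)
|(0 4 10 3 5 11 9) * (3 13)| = |(0 4 10 13 3 5 11 9)| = 8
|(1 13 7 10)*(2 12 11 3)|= |(1 13 7 10)(2 12 11 3)|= 4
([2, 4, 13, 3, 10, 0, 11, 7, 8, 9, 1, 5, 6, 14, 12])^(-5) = (0 14 11 2 12 5 13 6)(1 4 10)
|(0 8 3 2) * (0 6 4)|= |(0 8 3 2 6 4)|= 6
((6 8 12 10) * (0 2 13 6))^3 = (0 6 10 13 12 2 8)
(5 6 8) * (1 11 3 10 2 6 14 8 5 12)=(1 11 3 10 2 6 5 14 8 12)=[0, 11, 6, 10, 4, 14, 5, 7, 12, 9, 2, 3, 1, 13, 8]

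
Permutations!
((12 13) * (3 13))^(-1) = ((3 13 12))^(-1) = (3 12 13)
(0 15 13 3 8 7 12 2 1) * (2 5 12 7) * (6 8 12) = (0 15 13 3 12 5 6 8 2 1) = [15, 0, 1, 12, 4, 6, 8, 7, 2, 9, 10, 11, 5, 3, 14, 13]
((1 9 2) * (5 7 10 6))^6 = (5 10)(6 7)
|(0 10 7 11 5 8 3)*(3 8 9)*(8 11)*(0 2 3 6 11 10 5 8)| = |(0 5 9 6 11 8 10 7)(2 3)| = 8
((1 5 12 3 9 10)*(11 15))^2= ((1 5 12 3 9 10)(11 15))^2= (15)(1 12 9)(3 10 5)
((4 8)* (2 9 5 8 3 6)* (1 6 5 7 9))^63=((1 6 2)(3 5 8 4)(7 9))^63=(3 4 8 5)(7 9)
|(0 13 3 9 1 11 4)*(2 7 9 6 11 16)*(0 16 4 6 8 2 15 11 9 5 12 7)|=105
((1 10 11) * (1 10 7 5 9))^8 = (11)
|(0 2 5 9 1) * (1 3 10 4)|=8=|(0 2 5 9 3 10 4 1)|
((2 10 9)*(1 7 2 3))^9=(1 10)(2 3)(7 9)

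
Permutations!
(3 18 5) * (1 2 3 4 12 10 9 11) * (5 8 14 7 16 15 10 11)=[0, 2, 3, 18, 12, 4, 6, 16, 14, 5, 9, 1, 11, 13, 7, 10, 15, 17, 8]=(1 2 3 18 8 14 7 16 15 10 9 5 4 12 11)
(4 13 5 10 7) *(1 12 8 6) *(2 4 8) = (1 12 2 4 13 5 10 7 8 6) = [0, 12, 4, 3, 13, 10, 1, 8, 6, 9, 7, 11, 2, 5]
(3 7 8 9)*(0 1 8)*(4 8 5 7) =(0 1 5 7)(3 4 8 9) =[1, 5, 2, 4, 8, 7, 6, 0, 9, 3]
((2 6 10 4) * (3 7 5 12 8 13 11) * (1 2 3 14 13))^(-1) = (1 8 12 5 7 3 4 10 6 2)(11 13 14)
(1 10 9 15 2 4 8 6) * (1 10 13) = (1 13)(2 4 8 6 10 9 15) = [0, 13, 4, 3, 8, 5, 10, 7, 6, 15, 9, 11, 12, 1, 14, 2]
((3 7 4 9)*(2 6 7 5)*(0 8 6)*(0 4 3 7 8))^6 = ((2 4 9 7 3 5)(6 8))^6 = (9)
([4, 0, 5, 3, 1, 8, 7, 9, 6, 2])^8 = [1, 4, 8, 3, 0, 6, 9, 2, 7, 5]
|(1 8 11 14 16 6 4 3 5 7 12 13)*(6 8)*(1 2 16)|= |(1 6 4 3 5 7 12 13 2 16 8 11 14)|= 13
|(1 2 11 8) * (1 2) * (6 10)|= 6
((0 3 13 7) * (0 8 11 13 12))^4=(13)(0 3 12)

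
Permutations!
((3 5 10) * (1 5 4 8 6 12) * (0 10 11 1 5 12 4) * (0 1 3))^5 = ((0 10)(1 12 5 11 3)(4 8 6))^5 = (12)(0 10)(4 6 8)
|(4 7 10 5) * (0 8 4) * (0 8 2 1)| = 15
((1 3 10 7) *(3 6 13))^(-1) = (1 7 10 3 13 6)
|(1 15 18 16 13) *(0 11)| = |(0 11)(1 15 18 16 13)| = 10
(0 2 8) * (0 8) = (8)(0 2) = [2, 1, 0, 3, 4, 5, 6, 7, 8]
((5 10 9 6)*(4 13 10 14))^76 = ((4 13 10 9 6 5 14))^76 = (4 14 5 6 9 10 13)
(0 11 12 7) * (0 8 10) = (0 11 12 7 8 10) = [11, 1, 2, 3, 4, 5, 6, 8, 10, 9, 0, 12, 7]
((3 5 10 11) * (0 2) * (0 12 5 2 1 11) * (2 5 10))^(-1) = ((0 1 11 3 5 2 12 10))^(-1) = (0 10 12 2 5 3 11 1)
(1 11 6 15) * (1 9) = (1 11 6 15 9) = [0, 11, 2, 3, 4, 5, 15, 7, 8, 1, 10, 6, 12, 13, 14, 9]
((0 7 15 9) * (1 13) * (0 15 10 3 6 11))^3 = (0 3)(1 13)(6 7)(9 15)(10 11)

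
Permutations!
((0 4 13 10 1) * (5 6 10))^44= (0 13 6 1 4 5 10)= ((0 4 13 5 6 10 1))^44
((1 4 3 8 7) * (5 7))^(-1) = (1 7 5 8 3 4)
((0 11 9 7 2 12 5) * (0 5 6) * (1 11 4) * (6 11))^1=(0 4 1 6)(2 12 11 9 7)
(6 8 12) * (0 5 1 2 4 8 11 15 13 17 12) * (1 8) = (0 5 8)(1 2 4)(6 11 15 13 17 12) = [5, 2, 4, 3, 1, 8, 11, 7, 0, 9, 10, 15, 6, 17, 14, 13, 16, 12]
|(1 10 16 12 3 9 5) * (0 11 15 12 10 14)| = |(0 11 15 12 3 9 5 1 14)(10 16)| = 18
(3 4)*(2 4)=(2 4 3)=[0, 1, 4, 2, 3]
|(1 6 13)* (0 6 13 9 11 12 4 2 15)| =8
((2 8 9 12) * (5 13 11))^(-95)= ((2 8 9 12)(5 13 11))^(-95)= (2 8 9 12)(5 13 11)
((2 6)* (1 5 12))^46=(1 5 12)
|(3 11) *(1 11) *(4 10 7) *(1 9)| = |(1 11 3 9)(4 10 7)| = 12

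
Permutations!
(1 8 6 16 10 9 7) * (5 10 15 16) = (1 8 6 5 10 9 7)(15 16) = [0, 8, 2, 3, 4, 10, 5, 1, 6, 7, 9, 11, 12, 13, 14, 16, 15]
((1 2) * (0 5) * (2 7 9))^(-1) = (0 5)(1 2 9 7)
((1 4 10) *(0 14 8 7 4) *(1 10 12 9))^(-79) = (0 14 8 7 4 12 9 1)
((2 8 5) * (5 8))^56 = (8) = ((8)(2 5))^56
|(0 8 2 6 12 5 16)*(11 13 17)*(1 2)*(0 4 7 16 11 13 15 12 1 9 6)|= |(0 8 9 6 1 2)(4 7 16)(5 11 15 12)(13 17)|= 12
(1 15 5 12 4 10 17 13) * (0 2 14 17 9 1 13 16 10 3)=[2, 15, 14, 0, 3, 12, 6, 7, 8, 1, 9, 11, 4, 13, 17, 5, 10, 16]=(0 2 14 17 16 10 9 1 15 5 12 4 3)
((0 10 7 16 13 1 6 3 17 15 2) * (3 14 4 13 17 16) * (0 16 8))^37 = ((0 10 7 3 8)(1 6 14 4 13)(2 16 17 15))^37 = (0 7 8 10 3)(1 14 13 6 4)(2 16 17 15)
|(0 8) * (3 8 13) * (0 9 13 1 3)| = 6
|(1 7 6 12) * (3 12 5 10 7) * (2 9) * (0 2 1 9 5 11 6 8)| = |(0 2 5 10 7 8)(1 3 12 9)(6 11)| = 12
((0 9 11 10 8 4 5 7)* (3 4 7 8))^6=((0 9 11 10 3 4 5 8 7))^6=(0 5 10)(3 9 8)(4 11 7)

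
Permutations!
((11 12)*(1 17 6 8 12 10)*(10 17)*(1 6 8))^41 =((1 10 6)(8 12 11 17))^41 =(1 6 10)(8 12 11 17)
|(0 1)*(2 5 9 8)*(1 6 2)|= 7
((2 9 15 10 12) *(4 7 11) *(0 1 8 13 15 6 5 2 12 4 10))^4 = (0 15 13 8 1)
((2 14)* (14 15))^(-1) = (2 14 15)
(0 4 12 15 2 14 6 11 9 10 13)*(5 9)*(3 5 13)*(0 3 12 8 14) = [4, 1, 0, 5, 8, 9, 11, 7, 14, 10, 12, 13, 15, 3, 6, 2] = (0 4 8 14 6 11 13 3 5 9 10 12 15 2)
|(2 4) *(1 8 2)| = 4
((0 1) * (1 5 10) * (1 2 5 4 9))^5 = ((0 4 9 1)(2 5 10))^5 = (0 4 9 1)(2 10 5)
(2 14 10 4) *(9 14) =(2 9 14 10 4) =[0, 1, 9, 3, 2, 5, 6, 7, 8, 14, 4, 11, 12, 13, 10]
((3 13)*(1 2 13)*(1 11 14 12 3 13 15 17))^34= (1 15)(2 17)(3 14)(11 12)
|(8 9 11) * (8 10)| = 4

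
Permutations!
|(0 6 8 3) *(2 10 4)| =12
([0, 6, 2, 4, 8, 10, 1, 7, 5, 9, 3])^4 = [0, 1, 2, 10, 3, 8, 6, 7, 4, 9, 5]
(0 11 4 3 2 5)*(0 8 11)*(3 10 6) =(2 5 8 11 4 10 6 3) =[0, 1, 5, 2, 10, 8, 3, 7, 11, 9, 6, 4]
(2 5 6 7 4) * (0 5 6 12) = (0 5 12)(2 6 7 4) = [5, 1, 6, 3, 2, 12, 7, 4, 8, 9, 10, 11, 0]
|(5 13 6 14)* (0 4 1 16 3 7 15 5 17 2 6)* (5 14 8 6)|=12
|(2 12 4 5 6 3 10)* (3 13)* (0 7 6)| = |(0 7 6 13 3 10 2 12 4 5)| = 10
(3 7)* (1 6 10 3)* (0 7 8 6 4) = [7, 4, 2, 8, 0, 5, 10, 1, 6, 9, 3] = (0 7 1 4)(3 8 6 10)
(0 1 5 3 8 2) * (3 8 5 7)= (0 1 7 3 5 8 2)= [1, 7, 0, 5, 4, 8, 6, 3, 2]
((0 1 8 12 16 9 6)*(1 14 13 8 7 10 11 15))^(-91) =(0 16 13 6 12 14 9 8)(1 15 11 10 7)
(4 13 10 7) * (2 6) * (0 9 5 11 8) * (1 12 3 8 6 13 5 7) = [9, 12, 13, 8, 5, 11, 2, 4, 0, 7, 1, 6, 3, 10] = (0 9 7 4 5 11 6 2 13 10 1 12 3 8)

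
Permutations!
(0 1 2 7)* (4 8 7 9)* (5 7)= (0 1 2 9 4 8 5 7)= [1, 2, 9, 3, 8, 7, 6, 0, 5, 4]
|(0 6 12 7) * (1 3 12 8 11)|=8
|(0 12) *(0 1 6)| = 4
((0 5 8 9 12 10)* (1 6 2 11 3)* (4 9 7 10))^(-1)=(0 10 7 8 5)(1 3 11 2 6)(4 12 9)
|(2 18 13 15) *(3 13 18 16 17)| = 6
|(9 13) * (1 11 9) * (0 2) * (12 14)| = 4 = |(0 2)(1 11 9 13)(12 14)|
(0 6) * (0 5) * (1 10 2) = (0 6 5)(1 10 2) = [6, 10, 1, 3, 4, 0, 5, 7, 8, 9, 2]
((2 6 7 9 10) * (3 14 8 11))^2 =(2 7 10 6 9)(3 8)(11 14) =((2 6 7 9 10)(3 14 8 11))^2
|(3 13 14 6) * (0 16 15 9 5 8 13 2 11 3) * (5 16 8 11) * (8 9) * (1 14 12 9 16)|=20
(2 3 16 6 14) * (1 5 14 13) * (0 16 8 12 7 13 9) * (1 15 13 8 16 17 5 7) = [17, 7, 3, 16, 4, 14, 9, 8, 12, 0, 10, 11, 1, 15, 2, 13, 6, 5] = (0 17 5 14 2 3 16 6 9)(1 7 8 12)(13 15)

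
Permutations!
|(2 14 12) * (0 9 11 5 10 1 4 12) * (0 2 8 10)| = 20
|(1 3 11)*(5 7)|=6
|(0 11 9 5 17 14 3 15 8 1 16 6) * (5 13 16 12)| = |(0 11 9 13 16 6)(1 12 5 17 14 3 15 8)| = 24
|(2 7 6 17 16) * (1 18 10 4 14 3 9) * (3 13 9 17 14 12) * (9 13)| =13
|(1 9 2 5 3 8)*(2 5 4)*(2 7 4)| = |(1 9 5 3 8)(4 7)| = 10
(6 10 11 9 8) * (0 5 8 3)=[5, 1, 2, 0, 4, 8, 10, 7, 6, 3, 11, 9]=(0 5 8 6 10 11 9 3)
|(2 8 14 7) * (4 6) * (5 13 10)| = 12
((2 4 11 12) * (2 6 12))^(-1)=(2 11 4)(6 12)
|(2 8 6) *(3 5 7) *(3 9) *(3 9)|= 3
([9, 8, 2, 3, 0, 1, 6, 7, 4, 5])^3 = [1, 0, 2, 3, 5, 4, 6, 7, 9, 8]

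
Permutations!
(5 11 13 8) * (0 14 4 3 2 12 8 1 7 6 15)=(0 14 4 3 2 12 8 5 11 13 1 7 6 15)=[14, 7, 12, 2, 3, 11, 15, 6, 5, 9, 10, 13, 8, 1, 4, 0]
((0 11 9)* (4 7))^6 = ((0 11 9)(4 7))^6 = (11)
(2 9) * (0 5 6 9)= (0 5 6 9 2)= [5, 1, 0, 3, 4, 6, 9, 7, 8, 2]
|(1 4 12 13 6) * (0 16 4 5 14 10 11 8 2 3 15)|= |(0 16 4 12 13 6 1 5 14 10 11 8 2 3 15)|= 15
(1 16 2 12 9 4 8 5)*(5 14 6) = (1 16 2 12 9 4 8 14 6 5) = [0, 16, 12, 3, 8, 1, 5, 7, 14, 4, 10, 11, 9, 13, 6, 15, 2]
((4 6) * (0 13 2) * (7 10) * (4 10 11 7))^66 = (13)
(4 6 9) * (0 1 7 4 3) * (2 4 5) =(0 1 7 5 2 4 6 9 3) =[1, 7, 4, 0, 6, 2, 9, 5, 8, 3]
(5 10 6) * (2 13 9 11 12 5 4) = (2 13 9 11 12 5 10 6 4) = [0, 1, 13, 3, 2, 10, 4, 7, 8, 11, 6, 12, 5, 9]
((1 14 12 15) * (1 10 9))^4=(1 10 12)(9 15 14)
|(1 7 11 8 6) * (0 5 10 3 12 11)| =10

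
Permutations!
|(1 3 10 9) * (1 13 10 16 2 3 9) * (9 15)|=|(1 15 9 13 10)(2 3 16)|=15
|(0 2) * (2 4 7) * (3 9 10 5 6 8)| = 12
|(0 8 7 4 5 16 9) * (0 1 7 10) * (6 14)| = 6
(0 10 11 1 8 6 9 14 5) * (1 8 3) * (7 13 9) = (0 10 11 8 6 7 13 9 14 5)(1 3) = [10, 3, 2, 1, 4, 0, 7, 13, 6, 14, 11, 8, 12, 9, 5]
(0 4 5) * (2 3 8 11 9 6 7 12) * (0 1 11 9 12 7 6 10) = (0 4 5 1 11 12 2 3 8 9 10) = [4, 11, 3, 8, 5, 1, 6, 7, 9, 10, 0, 12, 2]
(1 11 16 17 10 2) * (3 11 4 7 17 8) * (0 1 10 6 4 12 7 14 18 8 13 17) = [1, 12, 10, 11, 14, 5, 4, 0, 3, 9, 2, 16, 7, 17, 18, 15, 13, 6, 8] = (0 1 12 7)(2 10)(3 11 16 13 17 6 4 14 18 8)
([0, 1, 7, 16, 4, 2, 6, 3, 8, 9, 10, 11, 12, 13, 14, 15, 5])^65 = (16)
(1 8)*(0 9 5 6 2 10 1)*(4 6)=(0 9 5 4 6 2 10 1 8)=[9, 8, 10, 3, 6, 4, 2, 7, 0, 5, 1]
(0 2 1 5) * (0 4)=(0 2 1 5 4)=[2, 5, 1, 3, 0, 4]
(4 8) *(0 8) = (0 8 4) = [8, 1, 2, 3, 0, 5, 6, 7, 4]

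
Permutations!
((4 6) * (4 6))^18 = ((6))^18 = (6)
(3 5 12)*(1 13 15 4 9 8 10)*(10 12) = (1 13 15 4 9 8 12 3 5 10) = [0, 13, 2, 5, 9, 10, 6, 7, 12, 8, 1, 11, 3, 15, 14, 4]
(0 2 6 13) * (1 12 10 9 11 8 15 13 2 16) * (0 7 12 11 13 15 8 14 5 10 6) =(0 16 1 11 14 5 10 9 13 7 12 6 2) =[16, 11, 0, 3, 4, 10, 2, 12, 8, 13, 9, 14, 6, 7, 5, 15, 1]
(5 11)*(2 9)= (2 9)(5 11)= [0, 1, 9, 3, 4, 11, 6, 7, 8, 2, 10, 5]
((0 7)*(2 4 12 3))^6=((0 7)(2 4 12 3))^6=(2 12)(3 4)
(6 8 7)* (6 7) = [0, 1, 2, 3, 4, 5, 8, 7, 6] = (6 8)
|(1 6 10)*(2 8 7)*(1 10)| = |(10)(1 6)(2 8 7)| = 6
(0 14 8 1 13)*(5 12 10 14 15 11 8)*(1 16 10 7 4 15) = (0 1 13)(4 15 11 8 16 10 14 5 12 7) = [1, 13, 2, 3, 15, 12, 6, 4, 16, 9, 14, 8, 7, 0, 5, 11, 10]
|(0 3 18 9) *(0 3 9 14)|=|(0 9 3 18 14)|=5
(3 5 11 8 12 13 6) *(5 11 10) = (3 11 8 12 13 6)(5 10) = [0, 1, 2, 11, 4, 10, 3, 7, 12, 9, 5, 8, 13, 6]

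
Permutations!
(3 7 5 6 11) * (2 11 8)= [0, 1, 11, 7, 4, 6, 8, 5, 2, 9, 10, 3]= (2 11 3 7 5 6 8)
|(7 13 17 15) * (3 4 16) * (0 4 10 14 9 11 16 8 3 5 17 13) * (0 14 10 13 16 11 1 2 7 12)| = 10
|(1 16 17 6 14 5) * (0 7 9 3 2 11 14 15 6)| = 22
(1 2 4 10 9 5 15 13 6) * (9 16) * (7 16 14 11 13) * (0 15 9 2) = (0 15 7 16 2 4 10 14 11 13 6 1)(5 9) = [15, 0, 4, 3, 10, 9, 1, 16, 8, 5, 14, 13, 12, 6, 11, 7, 2]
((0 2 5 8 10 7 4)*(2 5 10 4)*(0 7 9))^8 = ((0 5 8 4 7 2 10 9))^8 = (10)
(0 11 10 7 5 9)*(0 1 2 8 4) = (0 11 10 7 5 9 1 2 8 4) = [11, 2, 8, 3, 0, 9, 6, 5, 4, 1, 7, 10]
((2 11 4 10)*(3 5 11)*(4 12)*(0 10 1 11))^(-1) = ((0 10 2 3 5)(1 11 12 4))^(-1) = (0 5 3 2 10)(1 4 12 11)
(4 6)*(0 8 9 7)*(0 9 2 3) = [8, 1, 3, 0, 6, 5, 4, 9, 2, 7] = (0 8 2 3)(4 6)(7 9)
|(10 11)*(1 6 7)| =|(1 6 7)(10 11)| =6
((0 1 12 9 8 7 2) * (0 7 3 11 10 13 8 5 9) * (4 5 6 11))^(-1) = ((0 1 12)(2 7)(3 4 5 9 6 11 10 13 8))^(-1) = (0 12 1)(2 7)(3 8 13 10 11 6 9 5 4)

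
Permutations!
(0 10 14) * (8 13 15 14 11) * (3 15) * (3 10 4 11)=[4, 1, 2, 15, 11, 5, 6, 7, 13, 9, 3, 8, 12, 10, 0, 14]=(0 4 11 8 13 10 3 15 14)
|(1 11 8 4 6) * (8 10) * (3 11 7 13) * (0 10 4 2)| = 28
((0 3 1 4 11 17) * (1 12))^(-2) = (0 11 1 3 17 4 12)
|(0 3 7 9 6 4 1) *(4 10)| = 8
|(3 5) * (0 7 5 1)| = 5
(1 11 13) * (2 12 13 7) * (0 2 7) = (0 2 12 13 1 11) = [2, 11, 12, 3, 4, 5, 6, 7, 8, 9, 10, 0, 13, 1]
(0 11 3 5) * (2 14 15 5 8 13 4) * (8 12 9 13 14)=(0 11 3 12 9 13 4 2 8 14 15 5)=[11, 1, 8, 12, 2, 0, 6, 7, 14, 13, 10, 3, 9, 4, 15, 5]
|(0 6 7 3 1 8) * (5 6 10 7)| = 6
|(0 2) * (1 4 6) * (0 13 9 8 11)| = |(0 2 13 9 8 11)(1 4 6)| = 6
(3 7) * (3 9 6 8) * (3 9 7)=[0, 1, 2, 3, 4, 5, 8, 7, 9, 6]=(6 8 9)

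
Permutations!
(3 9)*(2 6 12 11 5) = [0, 1, 6, 9, 4, 2, 12, 7, 8, 3, 10, 5, 11] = (2 6 12 11 5)(3 9)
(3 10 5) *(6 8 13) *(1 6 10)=[0, 6, 2, 1, 4, 3, 8, 7, 13, 9, 5, 11, 12, 10]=(1 6 8 13 10 5 3)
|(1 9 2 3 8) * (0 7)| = 10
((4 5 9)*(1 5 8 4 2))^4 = ((1 5 9 2)(4 8))^4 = (9)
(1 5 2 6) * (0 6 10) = (0 6 1 5 2 10) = [6, 5, 10, 3, 4, 2, 1, 7, 8, 9, 0]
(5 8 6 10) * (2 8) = [0, 1, 8, 3, 4, 2, 10, 7, 6, 9, 5] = (2 8 6 10 5)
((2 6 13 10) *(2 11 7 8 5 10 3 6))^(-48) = (13)(5 11 8 10 7)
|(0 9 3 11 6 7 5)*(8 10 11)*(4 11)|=10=|(0 9 3 8 10 4 11 6 7 5)|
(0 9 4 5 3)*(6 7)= [9, 1, 2, 0, 5, 3, 7, 6, 8, 4]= (0 9 4 5 3)(6 7)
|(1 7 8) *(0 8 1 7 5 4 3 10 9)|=|(0 8 7 1 5 4 3 10 9)|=9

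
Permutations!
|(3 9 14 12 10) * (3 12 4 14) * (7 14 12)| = |(3 9)(4 12 10 7 14)| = 10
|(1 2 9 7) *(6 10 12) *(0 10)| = |(0 10 12 6)(1 2 9 7)| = 4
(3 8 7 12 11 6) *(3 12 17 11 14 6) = [0, 1, 2, 8, 4, 5, 12, 17, 7, 9, 10, 3, 14, 13, 6, 15, 16, 11] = (3 8 7 17 11)(6 12 14)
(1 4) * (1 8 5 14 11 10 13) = (1 4 8 5 14 11 10 13) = [0, 4, 2, 3, 8, 14, 6, 7, 5, 9, 13, 10, 12, 1, 11]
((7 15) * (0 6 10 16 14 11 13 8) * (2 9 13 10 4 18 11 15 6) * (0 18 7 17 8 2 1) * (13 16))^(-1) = (0 1)(2 13 10 11 18 8 17 15 14 16 9)(4 6 7)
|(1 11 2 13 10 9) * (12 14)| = |(1 11 2 13 10 9)(12 14)| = 6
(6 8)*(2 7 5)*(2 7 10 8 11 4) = (2 10 8 6 11 4)(5 7) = [0, 1, 10, 3, 2, 7, 11, 5, 6, 9, 8, 4]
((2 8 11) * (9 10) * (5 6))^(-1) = (2 11 8)(5 6)(9 10)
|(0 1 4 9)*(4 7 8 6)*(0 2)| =|(0 1 7 8 6 4 9 2)| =8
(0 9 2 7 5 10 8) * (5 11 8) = (0 9 2 7 11 8)(5 10) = [9, 1, 7, 3, 4, 10, 6, 11, 0, 2, 5, 8]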